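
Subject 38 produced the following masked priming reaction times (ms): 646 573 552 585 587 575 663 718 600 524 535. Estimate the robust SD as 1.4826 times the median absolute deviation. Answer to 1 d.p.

Sorted: 524, 535, 552, 573, 575, 585, 587, 600, 646, 663, 718 → median = 585
|x − 585| sorted: 0, 2, 10, 12, 15, 33, 50, 61, 61, 78, 133 → MAD = 33
Robust SD ≈ 1.4826 × 33 = 48.926

48.9 ms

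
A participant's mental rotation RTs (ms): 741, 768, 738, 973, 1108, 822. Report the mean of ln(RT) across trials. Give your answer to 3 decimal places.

6.743

ln(RT): 6.6080, 6.6438, 6.6039, 6.8804, 7.0103, 6.7117
Σ ln(RT) = 40.4582
Mean = 40.4582/6 = 6.74303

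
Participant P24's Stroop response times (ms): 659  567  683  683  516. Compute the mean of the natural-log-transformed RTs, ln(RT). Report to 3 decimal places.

ln(RT): 6.4907, 6.3404, 6.5265, 6.5265, 6.2461
Σ ln(RT) = 32.1302
Mean = 32.1302/5 = 6.42604

6.426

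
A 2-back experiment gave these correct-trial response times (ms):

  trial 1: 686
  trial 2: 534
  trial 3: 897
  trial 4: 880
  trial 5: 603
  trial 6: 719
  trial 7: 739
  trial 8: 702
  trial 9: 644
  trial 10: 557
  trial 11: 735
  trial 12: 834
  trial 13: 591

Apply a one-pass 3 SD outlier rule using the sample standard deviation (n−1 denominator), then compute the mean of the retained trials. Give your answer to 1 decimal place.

701.6 ms

n = 13, ΣRT = 9121, M = 701.615
Σ(x−M)² = 164869.08; s = √(164869.08/12) = 117.214
Cutoffs: 701.615 ± 3·117.214 → [350.0, 1053.3]
No RTs fall outside the cutoffs; all 13 retained. Mean = 9121/13 = 701.615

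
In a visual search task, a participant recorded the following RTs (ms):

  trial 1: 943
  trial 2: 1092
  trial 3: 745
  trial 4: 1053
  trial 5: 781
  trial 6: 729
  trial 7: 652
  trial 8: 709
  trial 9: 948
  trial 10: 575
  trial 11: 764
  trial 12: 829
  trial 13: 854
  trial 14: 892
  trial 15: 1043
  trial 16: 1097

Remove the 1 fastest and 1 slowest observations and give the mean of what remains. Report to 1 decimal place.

Sorted: 575, 652, 709, 729, 745, 764, 781, 829, 854, 892, 943, 948, 1043, 1053, 1092, 1097
Drop lowest 1 (575) and highest 1 (1097)
Remaining (n=14): Σ = 12034, mean = 12034/14 = 859.571

859.6 ms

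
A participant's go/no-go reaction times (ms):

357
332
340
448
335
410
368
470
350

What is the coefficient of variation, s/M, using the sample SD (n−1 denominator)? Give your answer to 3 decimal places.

0.136

n = 9, Σ = 3410, M = 378.8889
Σ(x−M)² = 21114.889; s = √(21114.889/8) = 51.3747
CV = 51.3747 / 378.8889 = 0.13559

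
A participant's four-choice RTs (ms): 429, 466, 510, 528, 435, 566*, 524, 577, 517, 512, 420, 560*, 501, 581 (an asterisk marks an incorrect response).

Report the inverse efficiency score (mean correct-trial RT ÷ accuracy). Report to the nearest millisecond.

583 ms

Correct trials (n=12): 429, 466, 510, 528, 435, 524, 577, 517, 512, 420, 501, 581
Mean correct RT = 6000/12 = 500.0000 ms
Proportion correct = 12/14
IES = 500.0000 / (12/14) = 583.333 ms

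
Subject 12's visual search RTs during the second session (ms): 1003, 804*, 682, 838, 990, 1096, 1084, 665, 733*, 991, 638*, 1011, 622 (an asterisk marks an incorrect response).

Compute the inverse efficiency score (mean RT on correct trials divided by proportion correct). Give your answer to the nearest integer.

Correct trials (n=10): 1003, 682, 838, 990, 1096, 1084, 665, 991, 1011, 622
Mean correct RT = 8982/10 = 898.2000 ms
Proportion correct = 10/13
IES = 898.2000 / (10/13) = 1167.660 ms

1168 ms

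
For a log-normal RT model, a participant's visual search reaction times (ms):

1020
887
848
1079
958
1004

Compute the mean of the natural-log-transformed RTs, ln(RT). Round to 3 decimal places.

ln(RT): 6.9276, 6.7878, 6.7429, 6.9838, 6.8648, 6.9117
Σ ln(RT) = 41.2187
Mean = 41.2187/6 = 6.86978

6.870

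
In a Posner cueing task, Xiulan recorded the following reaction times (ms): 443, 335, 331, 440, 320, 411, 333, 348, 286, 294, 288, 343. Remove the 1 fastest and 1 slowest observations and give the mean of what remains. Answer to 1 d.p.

344.3 ms

Sorted: 286, 288, 294, 320, 331, 333, 335, 343, 348, 411, 440, 443
Drop lowest 1 (286) and highest 1 (443)
Remaining (n=10): Σ = 3443, mean = 3443/10 = 344.300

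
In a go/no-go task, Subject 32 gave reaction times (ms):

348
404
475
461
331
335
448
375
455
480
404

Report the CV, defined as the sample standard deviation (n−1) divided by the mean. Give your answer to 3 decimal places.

0.138

n = 11, Σ = 4516, M = 410.5455
Σ(x−M)² = 32198.727; s = √(32198.727/10) = 56.7439
CV = 56.7439 / 410.5455 = 0.13822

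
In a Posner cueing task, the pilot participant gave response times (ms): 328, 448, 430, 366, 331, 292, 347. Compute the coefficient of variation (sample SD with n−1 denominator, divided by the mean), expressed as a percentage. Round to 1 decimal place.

15.6%

n = 7, Σ = 2542, M = 363.1429
Σ(x−M)² = 19268.857; s = √(19268.857/6) = 56.6699
CV = 56.6699 / 363.1429 = 0.15605 = 15.605%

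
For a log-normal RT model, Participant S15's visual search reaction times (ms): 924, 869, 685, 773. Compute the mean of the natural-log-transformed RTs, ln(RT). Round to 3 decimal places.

ln(RT): 6.8287, 6.7673, 6.5294, 6.6503
Σ ln(RT) = 26.7758
Mean = 26.7758/4 = 6.69394

6.694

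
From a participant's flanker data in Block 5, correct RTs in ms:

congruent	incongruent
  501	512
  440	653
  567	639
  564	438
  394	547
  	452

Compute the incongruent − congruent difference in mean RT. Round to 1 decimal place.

M(congruent) = 2466/5 = 493.200
M(incongruent) = 3241/6 = 540.167
Difference = 540.167 − 493.200 = 46.967 ms

47.0 ms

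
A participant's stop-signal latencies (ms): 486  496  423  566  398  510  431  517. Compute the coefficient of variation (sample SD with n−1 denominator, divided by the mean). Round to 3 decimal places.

0.118

n = 8, Σ = 3827, M = 478.3750
Σ(x−M)² = 22309.875; s = √(22309.875/7) = 56.4546
CV = 56.4546 / 478.3750 = 0.11801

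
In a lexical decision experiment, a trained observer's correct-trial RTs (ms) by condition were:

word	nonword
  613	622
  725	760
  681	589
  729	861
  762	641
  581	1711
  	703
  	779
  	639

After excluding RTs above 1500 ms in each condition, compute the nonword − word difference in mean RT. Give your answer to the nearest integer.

17 ms

nonword: exclude 1711
M(word) = 4091/6 = 681.833
M(nonword) = 5594/8 = 699.250
Difference = 699.250 − 681.833 = 17.417 ms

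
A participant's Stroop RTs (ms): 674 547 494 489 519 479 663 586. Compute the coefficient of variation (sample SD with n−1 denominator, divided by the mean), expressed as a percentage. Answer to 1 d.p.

13.9%

n = 8, Σ = 4451, M = 556.3750
Σ(x−M)² = 41983.875; s = √(41983.875/7) = 77.4448
CV = 77.4448 / 556.3750 = 0.13920 = 13.920%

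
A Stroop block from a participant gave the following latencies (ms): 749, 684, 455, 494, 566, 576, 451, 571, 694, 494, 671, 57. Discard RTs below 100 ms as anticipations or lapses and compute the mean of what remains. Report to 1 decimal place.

Excluded: 57
Retained (n=11): Σ = 6405
Mean = 6405/11 = 582.2727

582.3 ms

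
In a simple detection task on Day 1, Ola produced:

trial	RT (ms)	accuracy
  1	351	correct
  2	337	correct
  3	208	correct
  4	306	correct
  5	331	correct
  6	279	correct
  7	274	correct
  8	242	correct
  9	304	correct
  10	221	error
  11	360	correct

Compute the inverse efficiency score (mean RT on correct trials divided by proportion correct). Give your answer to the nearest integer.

Correct trials (n=10): 351, 337, 208, 306, 331, 279, 274, 242, 304, 360
Mean correct RT = 2992/10 = 299.2000 ms
Proportion correct = 10/11
IES = 299.2000 / (10/11) = 329.120 ms

329 ms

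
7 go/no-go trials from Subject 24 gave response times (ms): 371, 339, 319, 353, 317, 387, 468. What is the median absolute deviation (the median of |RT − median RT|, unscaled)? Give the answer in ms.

34 ms

Sorted: 317, 319, 339, 353, 371, 387, 468 → median = 353
|x − 353|: 18, 14, 34, 0, 36, 34, 115
Sorted deviations: 0, 14, 18, 34, 34, 36, 115 → MAD = 34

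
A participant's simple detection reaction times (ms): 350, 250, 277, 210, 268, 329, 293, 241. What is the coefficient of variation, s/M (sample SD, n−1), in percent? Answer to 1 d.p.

16.6%

n = 8, Σ = 2218, M = 277.2500
Σ(x−M)² = 14883.500; s = √(14883.500/7) = 46.1109
CV = 46.1109 / 277.2500 = 0.16632 = 16.632%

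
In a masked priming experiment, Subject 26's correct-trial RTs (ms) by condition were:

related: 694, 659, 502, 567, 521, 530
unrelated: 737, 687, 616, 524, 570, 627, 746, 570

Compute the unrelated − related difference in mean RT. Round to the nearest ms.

M(related) = 3473/6 = 578.833
M(unrelated) = 5077/8 = 634.625
Difference = 634.625 − 578.833 = 55.792 ms

56 ms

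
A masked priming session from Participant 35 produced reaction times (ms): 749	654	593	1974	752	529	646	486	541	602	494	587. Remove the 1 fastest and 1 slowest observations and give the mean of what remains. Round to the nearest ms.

615 ms

Sorted: 486, 494, 529, 541, 587, 593, 602, 646, 654, 749, 752, 1974
Drop lowest 1 (486) and highest 1 (1974)
Remaining (n=10): Σ = 6147, mean = 6147/10 = 614.700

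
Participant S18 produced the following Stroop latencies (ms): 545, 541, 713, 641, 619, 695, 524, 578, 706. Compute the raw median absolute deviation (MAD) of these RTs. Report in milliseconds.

76 ms

Sorted: 524, 541, 545, 578, 619, 641, 695, 706, 713 → median = 619
|x − 619|: 74, 78, 94, 22, 0, 76, 95, 41, 87
Sorted deviations: 0, 22, 41, 74, 76, 78, 87, 94, 95 → MAD = 76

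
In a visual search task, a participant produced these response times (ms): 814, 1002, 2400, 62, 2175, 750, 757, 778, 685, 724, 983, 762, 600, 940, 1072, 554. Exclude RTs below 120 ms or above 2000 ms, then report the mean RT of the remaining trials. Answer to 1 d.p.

Excluded: 62, 2175, 2400
Retained (n=13): Σ = 10421
Mean = 10421/13 = 801.6154

801.6 ms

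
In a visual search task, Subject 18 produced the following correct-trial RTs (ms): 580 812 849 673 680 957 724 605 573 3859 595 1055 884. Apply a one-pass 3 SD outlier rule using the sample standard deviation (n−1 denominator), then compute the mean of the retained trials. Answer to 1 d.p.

748.9 ms

n = 13, ΣRT = 12846, M = 988.154
Σ(x−M)² = 9212815.69; s = √(9212815.69/12) = 876.205
Cutoffs: 988.154 ± 3·876.205 → [-1640.5, 3616.8]
Outside: 3859 → excluded.
Retained (n=12): Σ = 8987, mean = 8987/12 = 748.917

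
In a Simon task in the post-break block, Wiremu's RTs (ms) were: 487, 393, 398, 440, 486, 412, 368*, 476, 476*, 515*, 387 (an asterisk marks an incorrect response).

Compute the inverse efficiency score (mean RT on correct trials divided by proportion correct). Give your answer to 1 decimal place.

Correct trials (n=8): 487, 393, 398, 440, 486, 412, 476, 387
Mean correct RT = 3479/8 = 434.8750 ms
Proportion correct = 8/11
IES = 434.8750 / (8/11) = 597.953 ms

598.0 ms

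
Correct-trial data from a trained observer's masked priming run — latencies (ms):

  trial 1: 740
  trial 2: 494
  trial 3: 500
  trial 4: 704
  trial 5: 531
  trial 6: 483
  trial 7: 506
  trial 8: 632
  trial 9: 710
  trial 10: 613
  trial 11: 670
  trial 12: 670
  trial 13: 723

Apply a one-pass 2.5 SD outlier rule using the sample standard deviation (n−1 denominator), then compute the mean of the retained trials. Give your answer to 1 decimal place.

n = 13, ΣRT = 7976, M = 613.538
Σ(x−M)² = 114777.23; s = √(114777.23/12) = 97.800
Cutoffs: 613.538 ± 2.5·97.800 → [369.0, 858.0]
No RTs fall outside the cutoffs; all 13 retained. Mean = 7976/13 = 613.538

613.5 ms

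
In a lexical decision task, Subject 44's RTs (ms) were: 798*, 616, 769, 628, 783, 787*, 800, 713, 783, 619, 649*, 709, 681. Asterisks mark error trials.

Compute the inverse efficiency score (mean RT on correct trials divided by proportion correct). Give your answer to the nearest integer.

Correct trials (n=10): 616, 769, 628, 783, 800, 713, 783, 619, 709, 681
Mean correct RT = 7101/10 = 710.1000 ms
Proportion correct = 10/13
IES = 710.1000 / (10/13) = 923.130 ms

923 ms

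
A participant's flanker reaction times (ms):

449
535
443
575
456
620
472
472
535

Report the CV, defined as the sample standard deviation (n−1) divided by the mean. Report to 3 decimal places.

0.124

n = 9, Σ = 4557, M = 506.3333
Σ(x−M)² = 31468.000; s = √(31468.000/8) = 62.7176
CV = 62.7176 / 506.3333 = 0.12387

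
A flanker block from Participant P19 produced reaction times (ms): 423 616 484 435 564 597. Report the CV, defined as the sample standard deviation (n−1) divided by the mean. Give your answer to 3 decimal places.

0.161

n = 6, Σ = 3119, M = 519.8333
Σ(x−M)² = 35010.833; s = √(35010.833/5) = 83.6789
CV = 83.6789 / 519.8333 = 0.16097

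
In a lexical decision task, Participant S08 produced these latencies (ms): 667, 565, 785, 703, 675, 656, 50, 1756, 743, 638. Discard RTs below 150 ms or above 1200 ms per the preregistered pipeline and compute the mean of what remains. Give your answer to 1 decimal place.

679.0 ms

Excluded: 50, 1756
Retained (n=8): Σ = 5432
Mean = 5432/8 = 679.0000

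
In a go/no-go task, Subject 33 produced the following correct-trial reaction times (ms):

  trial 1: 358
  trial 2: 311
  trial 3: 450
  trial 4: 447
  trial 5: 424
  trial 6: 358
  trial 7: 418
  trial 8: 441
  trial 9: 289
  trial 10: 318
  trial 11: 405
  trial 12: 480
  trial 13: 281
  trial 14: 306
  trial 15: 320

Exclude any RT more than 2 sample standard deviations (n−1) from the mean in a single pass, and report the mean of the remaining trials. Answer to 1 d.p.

n = 15, ΣRT = 5606, M = 373.733
Σ(x−M)² = 63256.93; s = √(63256.93/14) = 67.219
Cutoffs: 373.733 ± 2·67.219 → [239.3, 508.2]
No RTs fall outside the cutoffs; all 15 retained. Mean = 5606/15 = 373.733

373.7 ms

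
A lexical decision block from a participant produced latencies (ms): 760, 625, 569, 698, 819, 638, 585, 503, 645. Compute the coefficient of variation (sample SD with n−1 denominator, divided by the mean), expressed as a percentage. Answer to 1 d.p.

n = 9, Σ = 5842, M = 649.1111
Σ(x−M)² = 76146.889; s = √(76146.889/8) = 97.5621
CV = 97.5621 / 649.1111 = 0.15030 = 15.030%

15.0%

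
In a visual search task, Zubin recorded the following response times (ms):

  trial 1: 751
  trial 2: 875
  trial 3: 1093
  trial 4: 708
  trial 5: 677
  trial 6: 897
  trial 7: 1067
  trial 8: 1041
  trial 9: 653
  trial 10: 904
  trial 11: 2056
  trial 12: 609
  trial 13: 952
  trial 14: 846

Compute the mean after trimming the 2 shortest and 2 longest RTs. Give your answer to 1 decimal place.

871.8 ms

Sorted: 609, 653, 677, 708, 751, 846, 875, 897, 904, 952, 1041, 1067, 1093, 2056
Drop lowest 2 (609, 653) and highest 2 (1093, 2056)
Remaining (n=10): Σ = 8718, mean = 8718/10 = 871.800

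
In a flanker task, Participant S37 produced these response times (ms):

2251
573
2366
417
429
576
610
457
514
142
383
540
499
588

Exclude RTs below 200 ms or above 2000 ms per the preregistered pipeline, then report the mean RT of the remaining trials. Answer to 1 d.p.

507.8 ms

Excluded: 142, 2251, 2366
Retained (n=11): Σ = 5586
Mean = 5586/11 = 507.8182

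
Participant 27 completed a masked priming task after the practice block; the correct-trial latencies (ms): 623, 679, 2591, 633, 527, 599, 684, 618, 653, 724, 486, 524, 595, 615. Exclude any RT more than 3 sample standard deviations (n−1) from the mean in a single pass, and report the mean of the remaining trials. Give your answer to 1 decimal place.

n = 14, ΣRT = 10551, M = 753.643
Σ(x−M)² = 3691371.21; s = √(3691371.21/13) = 532.871
Cutoffs: 753.643 ± 3·532.871 → [-845.0, 2352.3]
Outside: 2591 → excluded.
Retained (n=13): Σ = 7960, mean = 7960/13 = 612.308

612.3 ms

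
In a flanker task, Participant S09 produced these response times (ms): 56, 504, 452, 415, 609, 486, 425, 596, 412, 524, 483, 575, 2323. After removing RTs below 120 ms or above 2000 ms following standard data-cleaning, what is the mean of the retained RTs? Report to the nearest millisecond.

Excluded: 56, 2323
Retained (n=11): Σ = 5481
Mean = 5481/11 = 498.2727

498 ms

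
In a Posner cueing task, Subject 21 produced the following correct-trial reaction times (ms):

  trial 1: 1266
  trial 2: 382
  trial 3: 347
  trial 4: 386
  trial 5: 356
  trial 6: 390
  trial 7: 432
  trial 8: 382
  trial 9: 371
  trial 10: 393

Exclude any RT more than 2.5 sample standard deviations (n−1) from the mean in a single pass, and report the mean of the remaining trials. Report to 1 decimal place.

n = 10, ΣRT = 4705, M = 470.500
Σ(x−M)² = 707856.50; s = √(707856.50/9) = 280.447
Cutoffs: 470.500 ± 2.5·280.447 → [-230.6, 1171.6]
Outside: 1266 → excluded.
Retained (n=9): Σ = 3439, mean = 3439/9 = 382.111

382.1 ms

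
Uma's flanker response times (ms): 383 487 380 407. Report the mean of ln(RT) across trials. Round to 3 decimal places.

ln(RT): 5.9480, 6.1883, 5.9402, 6.0088
Σ ln(RT) = 24.0853
Mean = 24.0853/4 = 6.02132

6.021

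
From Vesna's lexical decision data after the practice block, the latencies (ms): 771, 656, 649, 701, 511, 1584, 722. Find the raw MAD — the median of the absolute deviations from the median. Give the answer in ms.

Sorted: 511, 649, 656, 701, 722, 771, 1584 → median = 701
|x − 701|: 70, 45, 52, 0, 190, 883, 21
Sorted deviations: 0, 21, 45, 52, 70, 190, 883 → MAD = 52

52 ms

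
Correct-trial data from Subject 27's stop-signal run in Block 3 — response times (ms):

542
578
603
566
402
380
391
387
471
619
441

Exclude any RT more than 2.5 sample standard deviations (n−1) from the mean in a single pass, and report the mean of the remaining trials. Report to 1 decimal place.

n = 11, ΣRT = 5380, M = 489.091
Σ(x−M)² = 88640.91; s = √(88640.91/10) = 94.149
Cutoffs: 489.091 ± 2.5·94.149 → [253.7, 724.5]
No RTs fall outside the cutoffs; all 11 retained. Mean = 5380/11 = 489.091

489.1 ms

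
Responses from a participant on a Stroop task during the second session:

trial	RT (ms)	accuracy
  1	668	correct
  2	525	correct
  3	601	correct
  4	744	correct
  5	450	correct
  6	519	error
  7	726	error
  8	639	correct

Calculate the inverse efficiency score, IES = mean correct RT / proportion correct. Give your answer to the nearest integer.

Correct trials (n=6): 668, 525, 601, 744, 450, 639
Mean correct RT = 3627/6 = 604.5000 ms
Proportion correct = 6/8
IES = 604.5000 / (6/8) = 806.000 ms

806 ms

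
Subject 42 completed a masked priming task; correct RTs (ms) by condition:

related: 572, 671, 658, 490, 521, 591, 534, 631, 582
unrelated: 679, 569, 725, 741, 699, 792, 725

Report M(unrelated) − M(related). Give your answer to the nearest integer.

M(related) = 5250/9 = 583.333
M(unrelated) = 4930/7 = 704.286
Difference = 704.286 − 583.333 = 120.952 ms

121 ms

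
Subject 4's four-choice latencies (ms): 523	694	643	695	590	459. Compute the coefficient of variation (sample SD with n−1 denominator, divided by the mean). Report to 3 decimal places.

n = 6, Σ = 3604, M = 600.6667
Σ(x−M)² = 45617.333; s = √(45617.333/5) = 95.5168
CV = 95.5168 / 600.6667 = 0.15902

0.159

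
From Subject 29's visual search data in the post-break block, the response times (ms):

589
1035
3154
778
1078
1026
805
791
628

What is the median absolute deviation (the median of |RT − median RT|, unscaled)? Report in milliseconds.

216 ms

Sorted: 589, 628, 778, 791, 805, 1026, 1035, 1078, 3154 → median = 805
|x − 805|: 216, 230, 2349, 27, 273, 221, 0, 14, 177
Sorted deviations: 0, 14, 27, 177, 216, 221, 230, 273, 2349 → MAD = 216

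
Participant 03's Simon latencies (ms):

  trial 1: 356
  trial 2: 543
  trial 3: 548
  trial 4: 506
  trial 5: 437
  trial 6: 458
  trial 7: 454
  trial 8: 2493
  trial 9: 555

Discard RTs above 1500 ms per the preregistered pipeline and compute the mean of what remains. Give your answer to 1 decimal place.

Excluded: 2493
Retained (n=8): Σ = 3857
Mean = 3857/8 = 482.1250

482.1 ms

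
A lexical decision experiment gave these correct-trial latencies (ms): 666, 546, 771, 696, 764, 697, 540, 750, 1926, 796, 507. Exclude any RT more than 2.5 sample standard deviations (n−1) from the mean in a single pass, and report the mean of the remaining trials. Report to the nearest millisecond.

673 ms

n = 11, ΣRT = 8659, M = 787.182
Σ(x−M)² = 1528067.64; s = √(1528067.64/10) = 390.905
Cutoffs: 787.182 ± 2.5·390.905 → [-190.1, 1764.4]
Outside: 1926 → excluded.
Retained (n=10): Σ = 6733, mean = 6733/10 = 673.300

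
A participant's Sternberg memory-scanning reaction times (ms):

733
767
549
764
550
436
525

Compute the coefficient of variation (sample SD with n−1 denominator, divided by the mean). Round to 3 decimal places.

0.217

n = 7, Σ = 4324, M = 617.7143
Σ(x−M)² = 107899.429; s = √(107899.429/6) = 134.1016
CV = 134.1016 / 617.7143 = 0.21709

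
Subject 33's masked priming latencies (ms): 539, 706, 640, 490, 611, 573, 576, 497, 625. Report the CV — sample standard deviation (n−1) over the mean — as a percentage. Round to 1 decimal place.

12.0%

n = 9, Σ = 5257, M = 584.1111
Σ(x−M)² = 39044.889; s = √(39044.889/8) = 69.8614
CV = 69.8614 / 584.1111 = 0.11960 = 11.960%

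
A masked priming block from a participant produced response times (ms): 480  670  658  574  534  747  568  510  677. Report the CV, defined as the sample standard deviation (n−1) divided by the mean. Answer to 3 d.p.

0.149

n = 9, Σ = 5418, M = 602.0000
Σ(x−M)² = 64322.000; s = √(64322.000/8) = 89.6674
CV = 89.6674 / 602.0000 = 0.14895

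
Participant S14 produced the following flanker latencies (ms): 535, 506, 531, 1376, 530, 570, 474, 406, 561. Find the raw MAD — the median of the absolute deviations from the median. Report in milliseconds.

30 ms

Sorted: 406, 474, 506, 530, 531, 535, 561, 570, 1376 → median = 531
|x − 531|: 4, 25, 0, 845, 1, 39, 57, 125, 30
Sorted deviations: 0, 1, 4, 25, 30, 39, 57, 125, 845 → MAD = 30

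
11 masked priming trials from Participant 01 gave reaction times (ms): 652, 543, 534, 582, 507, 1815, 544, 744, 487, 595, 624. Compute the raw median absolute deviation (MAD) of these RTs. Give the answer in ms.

48 ms

Sorted: 487, 507, 534, 543, 544, 582, 595, 624, 652, 744, 1815 → median = 582
|x − 582|: 70, 39, 48, 0, 75, 1233, 38, 162, 95, 13, 42
Sorted deviations: 0, 13, 38, 39, 42, 48, 70, 75, 95, 162, 1233 → MAD = 48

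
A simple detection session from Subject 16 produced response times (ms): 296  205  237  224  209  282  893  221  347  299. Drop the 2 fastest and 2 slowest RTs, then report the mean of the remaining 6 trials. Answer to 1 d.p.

Sorted: 205, 209, 221, 224, 237, 282, 296, 299, 347, 893
Drop lowest 2 (205, 209) and highest 2 (347, 893)
Remaining (n=6): Σ = 1559, mean = 1559/6 = 259.833

259.8 ms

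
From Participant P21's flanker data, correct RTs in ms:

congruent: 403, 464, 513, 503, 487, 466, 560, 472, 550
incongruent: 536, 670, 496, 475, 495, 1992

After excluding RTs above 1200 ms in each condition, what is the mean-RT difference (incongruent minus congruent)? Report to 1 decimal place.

43.5 ms

incongruent: exclude 1992
M(congruent) = 4418/9 = 490.889
M(incongruent) = 2672/5 = 534.400
Difference = 534.400 − 490.889 = 43.511 ms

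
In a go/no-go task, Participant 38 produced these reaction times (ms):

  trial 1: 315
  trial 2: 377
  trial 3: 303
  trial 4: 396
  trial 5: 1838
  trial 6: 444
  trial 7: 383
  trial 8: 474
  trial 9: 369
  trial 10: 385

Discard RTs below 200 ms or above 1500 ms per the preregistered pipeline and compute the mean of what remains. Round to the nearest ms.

Excluded: 1838
Retained (n=9): Σ = 3446
Mean = 3446/9 = 382.8889

383 ms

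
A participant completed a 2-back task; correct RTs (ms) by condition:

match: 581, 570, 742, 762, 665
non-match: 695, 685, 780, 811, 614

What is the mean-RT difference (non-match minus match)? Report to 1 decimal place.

53.0 ms

M(match) = 3320/5 = 664.000
M(non-match) = 3585/5 = 717.000
Difference = 717.000 − 664.000 = 53.000 ms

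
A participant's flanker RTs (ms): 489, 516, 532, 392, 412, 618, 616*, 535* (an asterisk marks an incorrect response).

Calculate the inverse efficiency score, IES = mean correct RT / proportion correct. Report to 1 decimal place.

Correct trials (n=6): 489, 516, 532, 392, 412, 618
Mean correct RT = 2959/6 = 493.1667 ms
Proportion correct = 6/8
IES = 493.1667 / (6/8) = 657.556 ms

657.6 ms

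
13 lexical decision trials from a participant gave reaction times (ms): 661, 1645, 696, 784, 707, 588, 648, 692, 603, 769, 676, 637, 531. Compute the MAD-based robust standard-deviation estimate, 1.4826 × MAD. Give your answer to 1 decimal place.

Sorted: 531, 588, 603, 637, 648, 661, 676, 692, 696, 707, 769, 784, 1645 → median = 676
|x − 676| sorted: 0, 15, 16, 20, 28, 31, 39, 73, 88, 93, 108, 145, 969 → MAD = 39
Robust SD ≈ 1.4826 × 39 = 57.821

57.8 ms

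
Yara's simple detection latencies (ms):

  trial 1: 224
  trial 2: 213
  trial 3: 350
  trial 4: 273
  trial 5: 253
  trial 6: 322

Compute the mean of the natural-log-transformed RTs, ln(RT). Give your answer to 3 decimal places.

5.591

ln(RT): 5.4116, 5.3613, 5.8579, 5.6095, 5.5334, 5.7746
Σ ln(RT) = 33.5483
Mean = 33.5483/6 = 5.59138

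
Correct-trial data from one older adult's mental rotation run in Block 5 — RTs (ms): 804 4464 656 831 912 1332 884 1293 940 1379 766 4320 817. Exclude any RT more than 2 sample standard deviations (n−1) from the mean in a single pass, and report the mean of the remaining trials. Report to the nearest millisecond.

n = 13, ΣRT = 19398, M = 1492.154
Σ(x−M)² = 20510967.69; s = √(20510967.69/12) = 1307.382
Cutoffs: 1492.154 ± 2·1307.382 → [-1122.6, 4106.9]
Outside: 4320, 4464 → excluded.
Retained (n=11): Σ = 10614, mean = 10614/11 = 964.909

965 ms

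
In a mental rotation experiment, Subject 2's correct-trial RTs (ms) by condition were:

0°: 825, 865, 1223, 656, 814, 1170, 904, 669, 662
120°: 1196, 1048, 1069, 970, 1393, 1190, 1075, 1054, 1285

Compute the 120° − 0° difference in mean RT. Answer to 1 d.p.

276.9 ms

M(0°) = 7788/9 = 865.333
M(120°) = 10280/9 = 1142.222
Difference = 1142.222 − 865.333 = 276.889 ms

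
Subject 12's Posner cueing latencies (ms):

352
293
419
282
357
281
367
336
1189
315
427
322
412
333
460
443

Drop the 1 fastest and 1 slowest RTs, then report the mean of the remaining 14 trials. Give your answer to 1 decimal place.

Sorted: 281, 282, 293, 315, 322, 333, 336, 352, 357, 367, 412, 419, 427, 443, 460, 1189
Drop lowest 1 (281) and highest 1 (1189)
Remaining (n=14): Σ = 5118, mean = 5118/14 = 365.571

365.6 ms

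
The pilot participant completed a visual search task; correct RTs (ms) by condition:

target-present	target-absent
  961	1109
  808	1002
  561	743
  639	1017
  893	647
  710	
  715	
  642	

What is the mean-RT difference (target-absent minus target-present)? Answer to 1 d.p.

162.5 ms

M(target-present) = 5929/8 = 741.125
M(target-absent) = 4518/5 = 903.600
Difference = 903.600 − 741.125 = 162.475 ms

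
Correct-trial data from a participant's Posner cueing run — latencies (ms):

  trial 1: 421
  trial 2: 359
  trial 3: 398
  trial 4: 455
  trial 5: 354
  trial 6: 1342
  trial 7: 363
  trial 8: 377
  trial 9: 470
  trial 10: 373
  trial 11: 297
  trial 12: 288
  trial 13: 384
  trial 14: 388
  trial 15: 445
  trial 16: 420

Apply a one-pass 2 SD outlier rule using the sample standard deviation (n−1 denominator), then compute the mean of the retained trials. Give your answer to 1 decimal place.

n = 16, ΣRT = 7134, M = 445.875
Σ(x−M)² = 894463.75; s = √(894463.75/15) = 244.194
Cutoffs: 445.875 ± 2·244.194 → [-42.5, 934.3]
Outside: 1342 → excluded.
Retained (n=15): Σ = 5792, mean = 5792/15 = 386.133

386.1 ms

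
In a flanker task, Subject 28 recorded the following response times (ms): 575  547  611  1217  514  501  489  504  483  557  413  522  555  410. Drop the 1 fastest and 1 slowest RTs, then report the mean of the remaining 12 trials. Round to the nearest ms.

523 ms

Sorted: 410, 413, 483, 489, 501, 504, 514, 522, 547, 555, 557, 575, 611, 1217
Drop lowest 1 (410) and highest 1 (1217)
Remaining (n=12): Σ = 6271, mean = 6271/12 = 522.583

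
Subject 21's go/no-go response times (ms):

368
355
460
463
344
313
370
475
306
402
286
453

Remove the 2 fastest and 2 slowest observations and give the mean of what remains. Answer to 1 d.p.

Sorted: 286, 306, 313, 344, 355, 368, 370, 402, 453, 460, 463, 475
Drop lowest 2 (286, 306) and highest 2 (463, 475)
Remaining (n=8): Σ = 3065, mean = 3065/8 = 383.125

383.1 ms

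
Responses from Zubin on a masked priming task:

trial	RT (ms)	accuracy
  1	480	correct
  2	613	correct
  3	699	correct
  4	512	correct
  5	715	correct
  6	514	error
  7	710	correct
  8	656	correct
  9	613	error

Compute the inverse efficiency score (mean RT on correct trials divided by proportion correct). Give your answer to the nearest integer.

805 ms

Correct trials (n=7): 480, 613, 699, 512, 715, 710, 656
Mean correct RT = 4385/7 = 626.4286 ms
Proportion correct = 7/9
IES = 626.4286 / (7/9) = 805.408 ms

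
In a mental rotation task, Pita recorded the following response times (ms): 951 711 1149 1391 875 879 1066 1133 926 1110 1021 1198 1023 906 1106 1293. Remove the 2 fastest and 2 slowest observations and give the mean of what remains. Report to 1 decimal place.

1039.0 ms

Sorted: 711, 875, 879, 906, 926, 951, 1021, 1023, 1066, 1106, 1110, 1133, 1149, 1198, 1293, 1391
Drop lowest 2 (711, 875) and highest 2 (1293, 1391)
Remaining (n=12): Σ = 12468, mean = 12468/12 = 1039.000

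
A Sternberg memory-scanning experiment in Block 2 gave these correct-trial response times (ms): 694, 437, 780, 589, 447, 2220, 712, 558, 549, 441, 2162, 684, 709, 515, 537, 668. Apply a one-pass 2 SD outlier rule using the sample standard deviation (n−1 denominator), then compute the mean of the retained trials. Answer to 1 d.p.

n = 16, ΣRT = 12702, M = 793.875
Σ(x−M)² = 4631123.75; s = √(4631123.75/15) = 555.645
Cutoffs: 793.875 ± 2·555.645 → [-317.4, 1905.2]
Outside: 2162, 2220 → excluded.
Retained (n=14): Σ = 8320, mean = 8320/14 = 594.286

594.3 ms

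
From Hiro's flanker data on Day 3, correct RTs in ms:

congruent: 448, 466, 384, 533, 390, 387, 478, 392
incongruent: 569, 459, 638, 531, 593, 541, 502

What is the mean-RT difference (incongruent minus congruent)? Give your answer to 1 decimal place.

112.8 ms

M(congruent) = 3478/8 = 434.750
M(incongruent) = 3833/7 = 547.571
Difference = 547.571 − 434.750 = 112.821 ms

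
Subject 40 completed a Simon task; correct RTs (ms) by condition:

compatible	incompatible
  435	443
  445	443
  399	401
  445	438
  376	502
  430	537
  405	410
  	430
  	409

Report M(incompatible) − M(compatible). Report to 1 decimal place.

26.6 ms

M(compatible) = 2935/7 = 419.286
M(incompatible) = 4013/9 = 445.889
Difference = 445.889 − 419.286 = 26.603 ms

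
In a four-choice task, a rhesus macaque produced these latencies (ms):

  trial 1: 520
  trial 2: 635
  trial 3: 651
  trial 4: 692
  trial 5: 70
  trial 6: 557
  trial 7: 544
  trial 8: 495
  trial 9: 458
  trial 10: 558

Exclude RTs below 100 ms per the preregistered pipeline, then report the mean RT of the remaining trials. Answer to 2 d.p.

Excluded: 70
Retained (n=9): Σ = 5110
Mean = 5110/9 = 567.7778

567.78 ms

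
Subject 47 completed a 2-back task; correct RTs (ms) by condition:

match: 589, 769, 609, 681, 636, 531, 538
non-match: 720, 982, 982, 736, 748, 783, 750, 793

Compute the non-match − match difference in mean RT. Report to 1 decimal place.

189.9 ms

M(match) = 4353/7 = 621.857
M(non-match) = 6494/8 = 811.750
Difference = 811.750 − 621.857 = 189.893 ms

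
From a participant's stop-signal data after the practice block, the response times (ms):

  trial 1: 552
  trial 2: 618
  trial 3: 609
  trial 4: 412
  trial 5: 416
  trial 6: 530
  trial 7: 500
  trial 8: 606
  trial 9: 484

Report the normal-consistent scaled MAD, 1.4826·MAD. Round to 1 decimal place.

Sorted: 412, 416, 484, 500, 530, 552, 606, 609, 618 → median = 530
|x − 530| sorted: 0, 22, 30, 46, 76, 79, 88, 114, 118 → MAD = 76
Robust SD ≈ 1.4826 × 76 = 112.678

112.7 ms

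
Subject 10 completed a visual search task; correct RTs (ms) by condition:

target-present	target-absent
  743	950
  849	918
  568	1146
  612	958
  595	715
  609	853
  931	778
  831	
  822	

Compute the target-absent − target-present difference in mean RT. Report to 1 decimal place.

M(target-present) = 6560/9 = 728.889
M(target-absent) = 6318/7 = 902.571
Difference = 902.571 − 728.889 = 173.683 ms

173.7 ms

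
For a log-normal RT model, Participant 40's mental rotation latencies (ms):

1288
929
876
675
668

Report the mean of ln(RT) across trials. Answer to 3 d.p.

ln(RT): 7.1608, 6.8341, 6.7754, 6.5147, 6.5043
Σ ln(RT) = 33.7893
Mean = 33.7893/5 = 6.75786

6.758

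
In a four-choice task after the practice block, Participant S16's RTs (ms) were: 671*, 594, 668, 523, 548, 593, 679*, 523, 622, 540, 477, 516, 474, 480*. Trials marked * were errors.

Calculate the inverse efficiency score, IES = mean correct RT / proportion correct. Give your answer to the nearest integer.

703 ms

Correct trials (n=11): 594, 668, 523, 548, 593, 523, 622, 540, 477, 516, 474
Mean correct RT = 6078/11 = 552.5455 ms
Proportion correct = 11/14
IES = 552.5455 / (11/14) = 703.240 ms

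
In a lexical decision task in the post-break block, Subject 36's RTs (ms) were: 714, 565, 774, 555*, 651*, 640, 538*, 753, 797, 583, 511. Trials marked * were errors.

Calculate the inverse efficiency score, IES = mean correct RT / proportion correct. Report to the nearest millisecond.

Correct trials (n=8): 714, 565, 774, 640, 753, 797, 583, 511
Mean correct RT = 5337/8 = 667.1250 ms
Proportion correct = 8/11
IES = 667.1250 / (8/11) = 917.297 ms

917 ms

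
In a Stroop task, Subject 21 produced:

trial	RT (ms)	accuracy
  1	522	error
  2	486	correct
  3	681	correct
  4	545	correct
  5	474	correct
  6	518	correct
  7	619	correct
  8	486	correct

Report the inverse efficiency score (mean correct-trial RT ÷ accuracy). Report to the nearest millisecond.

622 ms

Correct trials (n=7): 486, 681, 545, 474, 518, 619, 486
Mean correct RT = 3809/7 = 544.1429 ms
Proportion correct = 7/8
IES = 544.1429 / (7/8) = 621.878 ms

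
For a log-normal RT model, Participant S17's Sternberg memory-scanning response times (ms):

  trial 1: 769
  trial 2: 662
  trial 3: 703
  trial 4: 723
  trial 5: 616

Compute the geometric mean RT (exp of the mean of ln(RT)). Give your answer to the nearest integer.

693 ms

ln(RT): 6.6451, 6.4953, 6.5554, 6.5834, 6.4232
Mean ln(RT) = 32.7024/5 = 6.54047
Geometric mean = exp(6.54047) = 692.61 ms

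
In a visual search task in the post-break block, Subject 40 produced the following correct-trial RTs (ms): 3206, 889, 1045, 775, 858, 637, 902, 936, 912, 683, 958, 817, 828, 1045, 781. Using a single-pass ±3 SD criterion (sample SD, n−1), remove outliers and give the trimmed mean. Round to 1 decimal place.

n = 15, ΣRT = 15272, M = 1018.133
Σ(x−M)² = 5315163.73; s = √(5315163.73/14) = 616.161
Cutoffs: 1018.133 ± 3·616.161 → [-830.4, 2866.6]
Outside: 3206 → excluded.
Retained (n=14): Σ = 12066, mean = 12066/14 = 861.857

861.9 ms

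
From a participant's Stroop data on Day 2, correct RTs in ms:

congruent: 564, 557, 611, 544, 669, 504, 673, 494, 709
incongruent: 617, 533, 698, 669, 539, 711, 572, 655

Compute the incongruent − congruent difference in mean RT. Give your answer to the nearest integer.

M(congruent) = 5325/9 = 591.667
M(incongruent) = 4994/8 = 624.250
Difference = 624.250 − 591.667 = 32.583 ms

33 ms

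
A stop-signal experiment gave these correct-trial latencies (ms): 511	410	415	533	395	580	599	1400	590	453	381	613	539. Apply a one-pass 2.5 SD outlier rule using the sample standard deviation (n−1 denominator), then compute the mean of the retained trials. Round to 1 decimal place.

501.6 ms

n = 13, ΣRT = 7419, M = 570.692
Σ(x−M)² = 827554.77; s = √(827554.77/12) = 262.608
Cutoffs: 570.692 ± 2.5·262.608 → [-85.8, 1227.2]
Outside: 1400 → excluded.
Retained (n=12): Σ = 6019, mean = 6019/12 = 501.583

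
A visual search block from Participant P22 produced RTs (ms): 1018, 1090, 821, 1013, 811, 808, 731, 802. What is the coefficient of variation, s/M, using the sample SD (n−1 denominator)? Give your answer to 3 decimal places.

n = 8, Σ = 7094, M = 886.7500
Σ(x−M)² = 122179.500; s = √(122179.500/7) = 132.1144
CV = 132.1144 / 886.7500 = 0.14899

0.149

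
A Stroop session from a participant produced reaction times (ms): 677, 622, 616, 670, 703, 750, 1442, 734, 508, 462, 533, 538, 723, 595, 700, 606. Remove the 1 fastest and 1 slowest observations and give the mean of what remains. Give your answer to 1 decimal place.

641.1 ms

Sorted: 462, 508, 533, 538, 595, 606, 616, 622, 670, 677, 700, 703, 723, 734, 750, 1442
Drop lowest 1 (462) and highest 1 (1442)
Remaining (n=14): Σ = 8975, mean = 8975/14 = 641.071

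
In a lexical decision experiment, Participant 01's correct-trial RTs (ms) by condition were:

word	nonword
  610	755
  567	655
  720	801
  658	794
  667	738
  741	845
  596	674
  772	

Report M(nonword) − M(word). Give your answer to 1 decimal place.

M(word) = 5331/8 = 666.375
M(nonword) = 5262/7 = 751.714
Difference = 751.714 − 666.375 = 85.339 ms

85.3 ms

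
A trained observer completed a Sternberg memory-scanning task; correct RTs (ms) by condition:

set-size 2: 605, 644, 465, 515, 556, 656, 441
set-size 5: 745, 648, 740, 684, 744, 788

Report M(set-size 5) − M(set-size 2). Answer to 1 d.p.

M(set-size 2) = 3882/7 = 554.571
M(set-size 5) = 4349/6 = 724.833
Difference = 724.833 − 554.571 = 170.262 ms

170.3 ms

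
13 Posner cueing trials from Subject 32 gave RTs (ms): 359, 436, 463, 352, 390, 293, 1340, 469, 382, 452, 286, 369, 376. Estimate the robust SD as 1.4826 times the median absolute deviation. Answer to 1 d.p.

80.1 ms

Sorted: 286, 293, 352, 359, 369, 376, 382, 390, 436, 452, 463, 469, 1340 → median = 382
|x − 382| sorted: 0, 6, 8, 13, 23, 30, 54, 70, 81, 87, 89, 96, 958 → MAD = 54
Robust SD ≈ 1.4826 × 54 = 80.060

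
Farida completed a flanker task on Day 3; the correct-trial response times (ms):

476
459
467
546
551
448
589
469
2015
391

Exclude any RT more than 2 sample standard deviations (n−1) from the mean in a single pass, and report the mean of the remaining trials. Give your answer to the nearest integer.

n = 10, ΣRT = 6411, M = 641.100
Σ(x−M)² = 2127662.90; s = √(2127662.90/9) = 486.217
Cutoffs: 641.100 ± 2·486.217 → [-331.3, 1613.5]
Outside: 2015 → excluded.
Retained (n=9): Σ = 4396, mean = 4396/9 = 488.444

488 ms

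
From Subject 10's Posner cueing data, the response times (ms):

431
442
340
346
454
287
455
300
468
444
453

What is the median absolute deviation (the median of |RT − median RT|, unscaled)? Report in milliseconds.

Sorted: 287, 300, 340, 346, 431, 442, 444, 453, 454, 455, 468 → median = 442
|x − 442|: 11, 0, 102, 96, 12, 155, 13, 142, 26, 2, 11
Sorted deviations: 0, 2, 11, 11, 12, 13, 26, 96, 102, 142, 155 → MAD = 13

13 ms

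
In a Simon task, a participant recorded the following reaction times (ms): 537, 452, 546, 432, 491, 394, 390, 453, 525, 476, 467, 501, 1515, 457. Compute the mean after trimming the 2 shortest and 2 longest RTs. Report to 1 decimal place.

Sorted: 390, 394, 432, 452, 453, 457, 467, 476, 491, 501, 525, 537, 546, 1515
Drop lowest 2 (390, 394) and highest 2 (546, 1515)
Remaining (n=10): Σ = 4791, mean = 4791/10 = 479.100

479.1 ms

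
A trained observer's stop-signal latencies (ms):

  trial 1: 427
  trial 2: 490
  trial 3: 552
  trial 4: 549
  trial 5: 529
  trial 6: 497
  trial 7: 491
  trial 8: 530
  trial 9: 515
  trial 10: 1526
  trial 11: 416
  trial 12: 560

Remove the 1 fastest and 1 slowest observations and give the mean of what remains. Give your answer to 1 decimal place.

Sorted: 416, 427, 490, 491, 497, 515, 529, 530, 549, 552, 560, 1526
Drop lowest 1 (416) and highest 1 (1526)
Remaining (n=10): Σ = 5140, mean = 5140/10 = 514.000

514.0 ms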